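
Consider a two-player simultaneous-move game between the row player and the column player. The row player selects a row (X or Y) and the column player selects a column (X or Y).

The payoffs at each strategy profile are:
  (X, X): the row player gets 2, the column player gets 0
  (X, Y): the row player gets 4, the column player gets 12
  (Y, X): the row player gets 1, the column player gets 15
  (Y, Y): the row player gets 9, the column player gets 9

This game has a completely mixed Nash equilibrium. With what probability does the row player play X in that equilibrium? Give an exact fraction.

Let x be the probability that the row player plays X. In a completely mixed equilibrium, the column player must be indifferent between X and Y.
The column player's expected payoff from X is 15(1−x); from Y it is 12x + 9(1−x).
Setting these equal: −15x + 15 = 3x + 9, so x = 1/3.

1/3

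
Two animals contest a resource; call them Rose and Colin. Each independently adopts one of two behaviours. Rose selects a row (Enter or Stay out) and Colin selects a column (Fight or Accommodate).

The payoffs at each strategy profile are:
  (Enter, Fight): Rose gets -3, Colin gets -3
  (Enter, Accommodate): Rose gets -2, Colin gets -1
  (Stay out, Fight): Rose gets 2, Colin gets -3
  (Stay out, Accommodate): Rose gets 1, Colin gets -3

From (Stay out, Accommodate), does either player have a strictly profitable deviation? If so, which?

Neither

Rose at (Stay out, Accommodate) earns 1; deviating to Enter yields -2 — not better.
Colin earns -3; deviating to Fight yields -3 — not better.
Neither player can strictly improve; the profile is a Nash equilibrium.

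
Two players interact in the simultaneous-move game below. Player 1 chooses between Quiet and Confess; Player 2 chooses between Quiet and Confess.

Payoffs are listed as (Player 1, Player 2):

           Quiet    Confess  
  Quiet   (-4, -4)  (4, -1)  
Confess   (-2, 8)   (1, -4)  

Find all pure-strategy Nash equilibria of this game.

(Quiet, Quiet): Player 1 prefers Confess (-2 > -4); Player 2 prefers Confess (-1 > -4) — not an equilibrium.
(Quiet, Confess): Player 1 gets 4 ≥ 1 from Confess, and Player 2 gets -1 ≥ -4 from Quiet — Nash equilibrium.
(Confess, Quiet): Player 1 gets -2 ≥ -4 from Quiet, and Player 2 gets 8 ≥ -4 from Confess — Nash equilibrium.
(Confess, Confess): Player 1 prefers Quiet (4 > 1); Player 2 prefers Quiet (8 > -4) — not an equilibrium.

(Quiet, Confess) and (Confess, Quiet)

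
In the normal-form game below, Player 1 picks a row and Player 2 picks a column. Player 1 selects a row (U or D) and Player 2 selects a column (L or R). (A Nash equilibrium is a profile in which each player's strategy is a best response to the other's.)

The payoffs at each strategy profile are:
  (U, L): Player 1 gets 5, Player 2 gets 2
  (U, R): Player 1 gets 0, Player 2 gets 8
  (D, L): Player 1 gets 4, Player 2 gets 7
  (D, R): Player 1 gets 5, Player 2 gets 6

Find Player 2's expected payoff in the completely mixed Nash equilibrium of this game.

44/7

First find x, the probability Player 1 plays U, from Player 2's indifference between L and R: 2x + 7(1−x) = 8x + 6(1−x), giving x = 1/7.
Since Player 2 is indifferent in equilibrium, Player 2's expected payoff equals the payoff from either column against (1/7, 6/7). Using L: 2(1/7) + 7(6/7) = 44/7.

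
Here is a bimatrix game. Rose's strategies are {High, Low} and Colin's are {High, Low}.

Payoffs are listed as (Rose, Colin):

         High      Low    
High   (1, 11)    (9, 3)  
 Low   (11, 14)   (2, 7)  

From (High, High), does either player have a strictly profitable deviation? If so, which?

Rose at (High, High) earns 1; deviating to Low yields 11 — a strict improvement.
Colin earns 11; deviating to Low yields 3 — not better.
Only Rose has a strictly profitable deviation.

Rose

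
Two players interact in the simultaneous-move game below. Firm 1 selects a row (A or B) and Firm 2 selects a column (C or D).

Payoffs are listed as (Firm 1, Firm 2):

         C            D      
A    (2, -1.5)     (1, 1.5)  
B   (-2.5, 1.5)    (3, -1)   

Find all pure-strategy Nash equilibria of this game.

(A, C): Firm 2 prefers D (1.5 > -1.5) — not an equilibrium.
(A, D): Firm 1 prefers B (3 > 1) — not an equilibrium.
(B, C): Firm 1 prefers A (2 > -2.5) — not an equilibrium.
(B, D): Firm 2 prefers C (1.5 > -1) — not an equilibrium.

none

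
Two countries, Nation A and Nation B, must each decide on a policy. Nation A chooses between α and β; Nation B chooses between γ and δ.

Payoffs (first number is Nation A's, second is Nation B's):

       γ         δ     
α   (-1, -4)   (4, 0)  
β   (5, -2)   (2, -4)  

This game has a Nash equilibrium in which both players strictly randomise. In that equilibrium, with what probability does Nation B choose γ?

1/4

Let y be the probability that Nation B plays γ. In a completely mixed equilibrium, Nation A must be indifferent between α and β.
Nation A's expected payoff from α is −y + 4(1−y); from β it is 5y + 2(1−y).
Setting these equal: −5y + 4 = 3y + 2, so y = 1/4.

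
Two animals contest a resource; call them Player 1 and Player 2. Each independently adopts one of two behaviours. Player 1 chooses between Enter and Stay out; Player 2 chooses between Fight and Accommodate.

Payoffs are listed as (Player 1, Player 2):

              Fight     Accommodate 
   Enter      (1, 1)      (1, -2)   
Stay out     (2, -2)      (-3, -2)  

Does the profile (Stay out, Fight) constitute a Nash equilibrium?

At (Stay out, Fight), Player 1 earns 2; switching to Enter would give 1, so Player 1 has no profitable deviation.
Player 2 earns -2; switching to Accommodate would give -2, so Player 2 has no profitable deviation.
Neither player can gain by a unilateral deviation, so this profile is a Nash equilibrium.

Yes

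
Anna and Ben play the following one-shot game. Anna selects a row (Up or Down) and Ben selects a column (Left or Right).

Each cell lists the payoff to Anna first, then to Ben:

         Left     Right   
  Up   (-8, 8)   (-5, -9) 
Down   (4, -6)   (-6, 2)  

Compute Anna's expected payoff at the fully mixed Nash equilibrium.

First find q, the probability Ben plays Left, from Anna's indifference between Up and Down: −8q − 5(1−q) = 4q − 6(1−q), giving q = 1/13.
Since Anna is indifferent in equilibrium, Anna's expected payoff equals the payoff from either row against (1/13, 12/13). Using Up: −8(1/13) − 5(12/13) = -68/13.

-68/13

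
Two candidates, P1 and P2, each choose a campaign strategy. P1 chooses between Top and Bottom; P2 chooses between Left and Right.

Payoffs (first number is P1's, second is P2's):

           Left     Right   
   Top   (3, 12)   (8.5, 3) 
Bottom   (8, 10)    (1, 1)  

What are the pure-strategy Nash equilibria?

(Top, Left): P1 prefers Bottom (8 > 3) — not an equilibrium.
(Top, Right): P2 prefers Left (12 > 3) — not an equilibrium.
(Bottom, Left): P1 gets 8 ≥ 3 from Top, and P2 gets 10 ≥ 1 from Right — Nash equilibrium.
(Bottom, Right): P1 prefers Top (8.5 > 1); P2 prefers Left (10 > 1) — not an equilibrium.

(Bottom, Left)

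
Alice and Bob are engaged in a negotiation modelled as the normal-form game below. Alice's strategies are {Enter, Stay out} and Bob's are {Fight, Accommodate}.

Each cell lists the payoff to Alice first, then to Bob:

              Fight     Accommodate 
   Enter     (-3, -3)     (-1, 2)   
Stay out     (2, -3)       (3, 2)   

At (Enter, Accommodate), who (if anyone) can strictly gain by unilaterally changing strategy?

Alice

Alice at (Enter, Accommodate) earns -1; deviating to Stay out yields 3 — a strict improvement.
Bob earns 2; deviating to Fight yields -3 — not better.
Only Alice has a strictly profitable deviation.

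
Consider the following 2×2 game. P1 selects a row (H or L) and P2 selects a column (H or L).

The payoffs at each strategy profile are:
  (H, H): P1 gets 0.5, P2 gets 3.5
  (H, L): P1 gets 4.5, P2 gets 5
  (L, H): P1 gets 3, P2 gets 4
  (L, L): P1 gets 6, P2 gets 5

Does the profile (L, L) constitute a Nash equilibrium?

At (L, L), P1 earns 6; switching to H would give 4.5, so P1 has no profitable deviation.
P2 earns 5; switching to H would give 4, so P2 has no profitable deviation.
Neither player can gain by a unilateral deviation, so this profile is a Nash equilibrium.

Yes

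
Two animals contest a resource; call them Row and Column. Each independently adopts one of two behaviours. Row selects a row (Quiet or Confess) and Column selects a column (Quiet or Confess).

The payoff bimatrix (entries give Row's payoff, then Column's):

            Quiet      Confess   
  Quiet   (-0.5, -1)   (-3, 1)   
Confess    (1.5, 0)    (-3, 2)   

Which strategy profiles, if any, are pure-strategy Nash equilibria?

(Quiet, Quiet): Row prefers Confess (1.5 > -0.5); Column prefers Confess (1 > -1) — not an equilibrium.
(Quiet, Confess): Row gets -3 ≥ -3 from Confess, and Column gets 1 ≥ -1 from Quiet — Nash equilibrium.
(Confess, Quiet): Column prefers Confess (2 > 0) — not an equilibrium.
(Confess, Confess): Row gets -3 ≥ -3 from Quiet, and Column gets 2 ≥ 0 from Quiet — Nash equilibrium.

(Quiet, Confess) and (Confess, Confess)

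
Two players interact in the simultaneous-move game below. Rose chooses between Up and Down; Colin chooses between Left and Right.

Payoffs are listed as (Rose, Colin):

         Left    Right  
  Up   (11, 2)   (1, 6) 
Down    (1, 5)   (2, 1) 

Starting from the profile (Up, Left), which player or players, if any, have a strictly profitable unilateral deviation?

Colin

Rose at (Up, Left) earns 11; deviating to Down yields 1 — not better.
Colin earns 2; deviating to Right yields 6 — a strict improvement.
Only Colin has a strictly profitable deviation.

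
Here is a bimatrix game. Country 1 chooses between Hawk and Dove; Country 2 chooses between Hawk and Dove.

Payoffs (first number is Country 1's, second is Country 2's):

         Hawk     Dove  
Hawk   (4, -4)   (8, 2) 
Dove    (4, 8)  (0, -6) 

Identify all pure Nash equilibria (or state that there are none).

(Hawk, Dove) and (Dove, Hawk)

(Hawk, Hawk): Country 2 prefers Dove (2 > -4) — not an equilibrium.
(Hawk, Dove): Country 1 gets 8 ≥ 0 from Dove, and Country 2 gets 2 ≥ -4 from Hawk — Nash equilibrium.
(Dove, Hawk): Country 1 gets 4 ≥ 4 from Hawk, and Country 2 gets 8 ≥ -6 from Dove — Nash equilibrium.
(Dove, Dove): Country 1 prefers Hawk (8 > 0); Country 2 prefers Hawk (8 > -6) — not an equilibrium.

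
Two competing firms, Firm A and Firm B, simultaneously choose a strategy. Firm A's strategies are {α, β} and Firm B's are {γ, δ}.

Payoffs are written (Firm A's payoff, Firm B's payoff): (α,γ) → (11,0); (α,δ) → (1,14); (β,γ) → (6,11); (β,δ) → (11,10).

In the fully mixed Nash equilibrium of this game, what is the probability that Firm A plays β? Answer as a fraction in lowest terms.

14/15

Let p be the probability that Firm A plays α. In a completely mixed equilibrium, Firm B must be indifferent between γ and δ.
Firm B's expected payoff from γ is 11(1−p); from δ it is 14p + 10(1−p).
Setting these equal: −11p + 11 = 4p + 10, so p = 1/15.
Therefore Firm A plays β with probability 1 − 1/15 = 14/15.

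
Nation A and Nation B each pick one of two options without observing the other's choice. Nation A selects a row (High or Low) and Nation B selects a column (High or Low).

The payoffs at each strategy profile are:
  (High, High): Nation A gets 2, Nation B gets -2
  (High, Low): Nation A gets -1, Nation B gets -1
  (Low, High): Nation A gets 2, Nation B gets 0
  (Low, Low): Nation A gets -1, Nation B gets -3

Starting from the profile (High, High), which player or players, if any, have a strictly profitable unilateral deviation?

Nation B

Nation A at (High, High) earns 2; deviating to Low yields 2 — not better.
Nation B earns -2; deviating to Low yields -1 — a strict improvement.
Only Nation B has a strictly profitable deviation.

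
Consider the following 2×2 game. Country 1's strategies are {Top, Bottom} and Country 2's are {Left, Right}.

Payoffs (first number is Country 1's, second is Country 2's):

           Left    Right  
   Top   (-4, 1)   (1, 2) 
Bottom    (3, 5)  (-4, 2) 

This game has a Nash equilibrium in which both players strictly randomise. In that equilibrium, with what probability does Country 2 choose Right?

7/12

Let q be the probability that Country 2 plays Left. In a completely mixed equilibrium, Country 1 must be indifferent between Top and Bottom.
Country 1's expected payoff from Top is −4q + (1−q); from Bottom it is 3q − 4(1−q).
Setting these equal: −5q + 1 = 7q − 4, so q = 5/12.
Therefore Country 2 plays Right with probability 1 − 5/12 = 7/12.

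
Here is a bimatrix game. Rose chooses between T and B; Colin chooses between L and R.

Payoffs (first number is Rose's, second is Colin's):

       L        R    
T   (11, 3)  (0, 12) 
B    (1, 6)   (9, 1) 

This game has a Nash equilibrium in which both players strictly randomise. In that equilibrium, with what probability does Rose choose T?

5/14

Let x be the probability that Rose plays T. In a completely mixed equilibrium, Colin must be indifferent between L and R.
Colin's expected payoff from L is 3x + 6(1−x); from R it is 12x + (1−x).
Setting these equal: −3x + 6 = 11x + 1, so x = 5/14.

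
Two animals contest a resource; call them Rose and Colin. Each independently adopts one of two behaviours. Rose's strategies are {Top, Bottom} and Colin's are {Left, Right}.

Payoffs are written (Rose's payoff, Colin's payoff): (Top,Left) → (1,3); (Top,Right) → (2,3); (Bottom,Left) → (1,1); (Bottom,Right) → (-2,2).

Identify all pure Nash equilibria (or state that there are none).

(Top, Left): Rose gets 1 ≥ 1 from Bottom, and Colin gets 3 ≥ 3 from Right — Nash equilibrium.
(Top, Right): Rose gets 2 ≥ -2 from Bottom, and Colin gets 3 ≥ 3 from Left — Nash equilibrium.
(Bottom, Left): Colin prefers Right (2 > 1) — not an equilibrium.
(Bottom, Right): Rose prefers Top (2 > -2) — not an equilibrium.

(Top, Left) and (Top, Right)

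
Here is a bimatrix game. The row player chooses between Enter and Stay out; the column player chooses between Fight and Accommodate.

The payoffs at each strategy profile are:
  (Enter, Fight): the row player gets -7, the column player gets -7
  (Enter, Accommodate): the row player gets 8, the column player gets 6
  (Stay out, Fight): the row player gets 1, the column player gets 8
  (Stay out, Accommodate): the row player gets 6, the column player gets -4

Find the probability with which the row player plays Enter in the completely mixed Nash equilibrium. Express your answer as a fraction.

12/25

Let r be the probability that the row player plays Enter. In a completely mixed equilibrium, the column player must be indifferent between Fight and Accommodate.
The column player's expected payoff from Fight is −7r + 8(1−r); from Accommodate it is 6r − 4(1−r).
Setting these equal: −15r + 8 = 10r − 4, so r = 12/25.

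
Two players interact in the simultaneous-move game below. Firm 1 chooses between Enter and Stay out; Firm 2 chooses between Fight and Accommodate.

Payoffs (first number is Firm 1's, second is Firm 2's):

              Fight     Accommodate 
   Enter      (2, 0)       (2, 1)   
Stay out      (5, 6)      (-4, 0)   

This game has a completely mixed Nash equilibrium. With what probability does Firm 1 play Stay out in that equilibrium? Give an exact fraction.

Let r be the probability that Firm 1 plays Enter. In a completely mixed equilibrium, Firm 2 must be indifferent between Fight and Accommodate.
Firm 2's expected payoff from Fight is 6(1−r); from Accommodate it is r.
Setting these equal: −6r + 6 = r, so r = 6/7.
Therefore Firm 1 plays Stay out with probability 1 − 6/7 = 1/7.

1/7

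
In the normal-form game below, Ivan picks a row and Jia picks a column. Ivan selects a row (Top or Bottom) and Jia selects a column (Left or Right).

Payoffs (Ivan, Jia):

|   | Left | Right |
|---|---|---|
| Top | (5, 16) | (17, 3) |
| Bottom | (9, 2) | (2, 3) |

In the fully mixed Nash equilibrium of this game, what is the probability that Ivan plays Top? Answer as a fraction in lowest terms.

1/14

Let p be the probability that Ivan plays Top. In a completely mixed equilibrium, Jia must be indifferent between Left and Right.
Jia's expected payoff from Left is 16p + 2(1−p); from Right it is 3p + 3(1−p).
Setting these equal: 14p + 2 = 3, so p = 1/14.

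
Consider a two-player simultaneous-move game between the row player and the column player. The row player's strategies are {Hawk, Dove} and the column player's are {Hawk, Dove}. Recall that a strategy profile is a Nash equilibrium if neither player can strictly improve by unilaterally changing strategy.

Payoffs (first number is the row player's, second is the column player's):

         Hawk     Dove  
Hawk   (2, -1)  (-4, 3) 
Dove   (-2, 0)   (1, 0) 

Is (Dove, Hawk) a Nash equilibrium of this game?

At (Dove, Hawk), the row player earns -2; switching to Hawk would give 2, so the row player would deviate.
The column player earns 0; switching to Dove would give 0, so the column player has no profitable deviation.
Since at least one player can profitably deviate, this is not a Nash equilibrium.

No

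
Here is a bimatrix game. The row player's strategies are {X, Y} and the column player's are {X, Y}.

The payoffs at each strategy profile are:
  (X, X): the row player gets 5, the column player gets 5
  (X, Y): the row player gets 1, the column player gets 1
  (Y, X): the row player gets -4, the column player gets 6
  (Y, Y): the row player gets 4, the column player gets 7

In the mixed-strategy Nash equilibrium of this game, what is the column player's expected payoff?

First find p, the probability the row player plays X, from the column player's indifference between X and Y: 5p + 6(1−p) = p + 7(1−p), giving p = 1/5.
Since the column player is indifferent in equilibrium, the column player's expected payoff equals the payoff from either column against (1/5, 4/5). Using X: 5(1/5) + 6(4/5) = 29/5.

29/5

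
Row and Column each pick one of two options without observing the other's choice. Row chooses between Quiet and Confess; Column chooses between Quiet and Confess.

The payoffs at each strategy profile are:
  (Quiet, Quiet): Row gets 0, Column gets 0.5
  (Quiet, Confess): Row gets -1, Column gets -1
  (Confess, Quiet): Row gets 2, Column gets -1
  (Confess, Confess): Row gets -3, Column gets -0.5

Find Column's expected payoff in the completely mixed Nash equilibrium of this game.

-5/8

First find p, the probability Row plays Quiet, from Column's indifference between Quiet and Confess: 0.5p − (1−p) = −p − 0.5(1−p), giving p = 1/4.
Since Column is indifferent in equilibrium, Column's expected payoff equals the payoff from either column against (1/4, 3/4). Using Quiet: 0.5(1/4) − (3/4) = -5/8.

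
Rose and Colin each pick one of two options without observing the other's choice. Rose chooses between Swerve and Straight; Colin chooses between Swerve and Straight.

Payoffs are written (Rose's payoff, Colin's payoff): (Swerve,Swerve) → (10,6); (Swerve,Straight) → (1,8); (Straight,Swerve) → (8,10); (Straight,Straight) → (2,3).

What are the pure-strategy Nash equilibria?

(Swerve, Swerve): Colin prefers Straight (8 > 6) — not an equilibrium.
(Swerve, Straight): Rose prefers Straight (2 > 1) — not an equilibrium.
(Straight, Swerve): Rose prefers Swerve (10 > 8) — not an equilibrium.
(Straight, Straight): Colin prefers Swerve (10 > 3) — not an equilibrium.

none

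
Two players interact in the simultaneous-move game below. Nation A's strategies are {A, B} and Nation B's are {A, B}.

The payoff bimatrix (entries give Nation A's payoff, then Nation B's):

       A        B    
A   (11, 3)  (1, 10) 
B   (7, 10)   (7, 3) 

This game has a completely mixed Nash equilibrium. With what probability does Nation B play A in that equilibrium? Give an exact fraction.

Let q be the probability that Nation B plays A. In a completely mixed equilibrium, Nation A must be indifferent between A and B.
Nation A's expected payoff from A is 11q + (1−q); from B it is 7q + 7(1−q).
Setting these equal: 10q + 1 = 7, so q = 3/5.

3/5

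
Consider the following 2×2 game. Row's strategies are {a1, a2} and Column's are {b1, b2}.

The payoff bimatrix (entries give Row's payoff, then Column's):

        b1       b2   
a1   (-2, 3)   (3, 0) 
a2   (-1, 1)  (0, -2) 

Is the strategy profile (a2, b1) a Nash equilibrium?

Yes

At (a2, b1), Row earns -1; switching to a1 would give -2, so Row has no profitable deviation.
Column earns 1; switching to b2 would give -2, so Column has no profitable deviation.
Neither player can gain by a unilateral deviation, so this profile is a Nash equilibrium.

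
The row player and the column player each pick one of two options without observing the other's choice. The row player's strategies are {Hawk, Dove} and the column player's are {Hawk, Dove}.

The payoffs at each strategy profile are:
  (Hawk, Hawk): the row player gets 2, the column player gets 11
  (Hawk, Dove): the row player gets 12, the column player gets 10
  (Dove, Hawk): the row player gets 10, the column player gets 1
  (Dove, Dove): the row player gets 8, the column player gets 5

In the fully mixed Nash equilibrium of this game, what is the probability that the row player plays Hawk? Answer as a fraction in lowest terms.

Let p be the probability that the row player plays Hawk. In a completely mixed equilibrium, the column player must be indifferent between Hawk and Dove.
The column player's expected payoff from Hawk is 11p + (1−p); from Dove it is 10p + 5(1−p).
Setting these equal: 10p + 1 = 5p + 5, so p = 4/5.

4/5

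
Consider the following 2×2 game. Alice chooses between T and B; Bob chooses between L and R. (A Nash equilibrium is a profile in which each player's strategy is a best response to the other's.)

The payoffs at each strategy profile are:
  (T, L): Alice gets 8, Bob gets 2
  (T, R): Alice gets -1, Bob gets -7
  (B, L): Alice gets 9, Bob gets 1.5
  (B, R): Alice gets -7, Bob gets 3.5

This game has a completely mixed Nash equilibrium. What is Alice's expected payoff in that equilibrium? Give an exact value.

47/7

First find y, the probability Bob plays L, from Alice's indifference between T and B: 8y − (1−y) = 9y − 7(1−y), giving y = 6/7.
Since Alice is indifferent in equilibrium, Alice's expected payoff equals the payoff from either row against (6/7, 1/7). Using T: 8(6/7) − (1/7) = 47/7.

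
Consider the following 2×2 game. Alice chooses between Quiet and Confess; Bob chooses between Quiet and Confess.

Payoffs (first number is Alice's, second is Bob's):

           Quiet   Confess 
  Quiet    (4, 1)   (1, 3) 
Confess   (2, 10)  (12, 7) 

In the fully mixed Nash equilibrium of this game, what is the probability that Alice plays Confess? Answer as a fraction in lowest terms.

2/5

Let x be the probability that Alice plays Quiet. In a completely mixed equilibrium, Bob must be indifferent between Quiet and Confess.
Bob's expected payoff from Quiet is x + 10(1−x); from Confess it is 3x + 7(1−x).
Setting these equal: −9x + 10 = −4x + 7, so x = 3/5.
Therefore Alice plays Confess with probability 1 − 3/5 = 2/5.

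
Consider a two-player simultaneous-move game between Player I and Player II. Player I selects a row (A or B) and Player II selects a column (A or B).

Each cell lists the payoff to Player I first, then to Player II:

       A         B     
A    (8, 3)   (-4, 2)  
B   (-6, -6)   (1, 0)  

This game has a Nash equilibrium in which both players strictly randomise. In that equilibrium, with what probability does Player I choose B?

1/7

Let r be the probability that Player I plays A. In a completely mixed equilibrium, Player II must be indifferent between A and B.
Player II's expected payoff from A is 3r − 6(1−r); from B it is 2r.
Setting these equal: 9r − 6 = 2r, so r = 6/7.
Therefore Player I plays B with probability 1 − 6/7 = 1/7.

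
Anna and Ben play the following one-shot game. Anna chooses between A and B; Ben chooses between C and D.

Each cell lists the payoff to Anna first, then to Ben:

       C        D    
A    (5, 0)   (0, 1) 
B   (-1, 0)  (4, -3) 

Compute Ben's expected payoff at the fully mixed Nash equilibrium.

First find x, the probability Anna plays A, from Ben's indifference between C and D: 0 = x − 3(1−x), giving x = 3/4.
Since Ben is indifferent in equilibrium, Ben's expected payoff equals the payoff from either column against (3/4, 1/4). Using C: 0 = 0.

0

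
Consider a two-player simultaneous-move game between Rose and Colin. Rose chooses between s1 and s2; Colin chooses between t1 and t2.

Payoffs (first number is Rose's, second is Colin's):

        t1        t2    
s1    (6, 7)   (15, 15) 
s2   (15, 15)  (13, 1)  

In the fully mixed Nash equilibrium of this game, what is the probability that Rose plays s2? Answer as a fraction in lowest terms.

Let r be the probability that Rose plays s1. In a completely mixed equilibrium, Colin must be indifferent between t1 and t2.
Colin's expected payoff from t1 is 7r + 15(1−r); from t2 it is 15r + (1−r).
Setting these equal: −8r + 15 = 14r + 1, so r = 7/11.
Therefore Rose plays s2 with probability 1 − 7/11 = 4/11.

4/11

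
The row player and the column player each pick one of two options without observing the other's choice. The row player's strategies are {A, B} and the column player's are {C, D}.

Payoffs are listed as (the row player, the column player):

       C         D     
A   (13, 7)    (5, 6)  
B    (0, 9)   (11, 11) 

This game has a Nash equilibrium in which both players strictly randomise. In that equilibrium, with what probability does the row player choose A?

2/3

Let r be the probability that the row player plays A. In a completely mixed equilibrium, the column player must be indifferent between C and D.
The column player's expected payoff from C is 7r + 9(1−r); from D it is 6r + 11(1−r).
Setting these equal: −2r + 9 = −5r + 11, so r = 2/3.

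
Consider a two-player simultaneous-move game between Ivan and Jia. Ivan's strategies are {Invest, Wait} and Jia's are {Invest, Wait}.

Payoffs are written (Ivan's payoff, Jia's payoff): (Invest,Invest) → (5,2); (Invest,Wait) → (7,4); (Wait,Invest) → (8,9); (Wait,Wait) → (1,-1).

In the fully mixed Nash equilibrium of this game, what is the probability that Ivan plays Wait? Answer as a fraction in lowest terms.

1/6

Let r be the probability that Ivan plays Invest. In a completely mixed equilibrium, Jia must be indifferent between Invest and Wait.
Jia's expected payoff from Invest is 2r + 9(1−r); from Wait it is 4r − (1−r).
Setting these equal: −7r + 9 = 5r − 1, so r = 5/6.
Therefore Ivan plays Wait with probability 1 − 5/6 = 1/6.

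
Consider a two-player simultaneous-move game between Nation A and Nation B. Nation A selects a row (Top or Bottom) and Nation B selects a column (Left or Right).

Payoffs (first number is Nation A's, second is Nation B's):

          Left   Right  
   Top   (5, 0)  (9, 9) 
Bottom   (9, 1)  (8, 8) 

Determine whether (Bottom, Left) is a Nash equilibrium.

At (Bottom, Left), Nation A earns 9; switching to Top would give 5, so Nation A has no profitable deviation.
Nation B earns 1; switching to Right would give 8, so Nation B would deviate.
Since at least one player can profitably deviate, this is not a Nash equilibrium.

No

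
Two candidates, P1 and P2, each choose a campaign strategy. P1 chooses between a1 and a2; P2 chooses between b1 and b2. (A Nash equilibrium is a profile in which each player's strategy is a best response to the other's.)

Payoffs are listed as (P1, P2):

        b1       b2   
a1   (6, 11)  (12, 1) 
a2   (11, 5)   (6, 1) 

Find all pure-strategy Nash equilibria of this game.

(a2, b1)

(a1, b1): P1 prefers a2 (11 > 6) — not an equilibrium.
(a1, b2): P2 prefers b1 (11 > 1) — not an equilibrium.
(a2, b1): P1 gets 11 ≥ 6 from a1, and P2 gets 5 ≥ 1 from b2 — Nash equilibrium.
(a2, b2): P1 prefers a1 (12 > 6); P2 prefers b1 (5 > 1) — not an equilibrium.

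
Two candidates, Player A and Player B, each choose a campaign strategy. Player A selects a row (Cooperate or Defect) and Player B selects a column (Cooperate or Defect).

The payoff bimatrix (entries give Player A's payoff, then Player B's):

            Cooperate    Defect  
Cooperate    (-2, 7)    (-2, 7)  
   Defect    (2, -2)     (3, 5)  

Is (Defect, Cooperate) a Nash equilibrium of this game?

No

At (Defect, Cooperate), Player A earns 2; switching to Cooperate would give -2, so Player A has no profitable deviation.
Player B earns -2; switching to Defect would give 5, so Player B would deviate.
Since at least one player can profitably deviate, this is not a Nash equilibrium.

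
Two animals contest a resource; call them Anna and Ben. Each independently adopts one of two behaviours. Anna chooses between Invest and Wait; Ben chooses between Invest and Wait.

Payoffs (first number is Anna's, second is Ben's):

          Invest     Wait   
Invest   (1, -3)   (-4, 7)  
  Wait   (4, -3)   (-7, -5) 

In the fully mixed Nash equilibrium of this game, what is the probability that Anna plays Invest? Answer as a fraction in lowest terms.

Let p be the probability that Anna plays Invest. In a completely mixed equilibrium, Ben must be indifferent between Invest and Wait.
Ben's expected payoff from Invest is −3p − 3(1−p); from Wait it is 7p − 5(1−p).
Setting these equal: -3 = 12p − 5, so p = 1/6.

1/6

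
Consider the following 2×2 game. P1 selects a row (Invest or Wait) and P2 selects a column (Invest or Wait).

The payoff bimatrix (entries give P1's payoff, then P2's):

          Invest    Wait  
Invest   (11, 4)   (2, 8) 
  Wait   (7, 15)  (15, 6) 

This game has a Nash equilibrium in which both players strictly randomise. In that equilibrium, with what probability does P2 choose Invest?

13/17

Let q be the probability that P2 plays Invest. In a completely mixed equilibrium, P1 must be indifferent between Invest and Wait.
P1's expected payoff from Invest is 11q + 2(1−q); from Wait it is 7q + 15(1−q).
Setting these equal: 9q + 2 = −8q + 15, so q = 13/17.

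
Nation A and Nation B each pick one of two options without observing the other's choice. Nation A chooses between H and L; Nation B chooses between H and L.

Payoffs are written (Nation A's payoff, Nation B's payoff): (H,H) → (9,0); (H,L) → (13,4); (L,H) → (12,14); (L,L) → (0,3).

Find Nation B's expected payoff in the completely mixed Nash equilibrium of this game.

56/15

First find p, the probability Nation A plays H, from Nation B's indifference between H and L: 14(1−p) = 4p + 3(1−p), giving p = 11/15.
Since Nation B is indifferent in equilibrium, Nation B's expected payoff equals the payoff from either column against (11/15, 4/15). Using H: 14(4/15) = 56/15.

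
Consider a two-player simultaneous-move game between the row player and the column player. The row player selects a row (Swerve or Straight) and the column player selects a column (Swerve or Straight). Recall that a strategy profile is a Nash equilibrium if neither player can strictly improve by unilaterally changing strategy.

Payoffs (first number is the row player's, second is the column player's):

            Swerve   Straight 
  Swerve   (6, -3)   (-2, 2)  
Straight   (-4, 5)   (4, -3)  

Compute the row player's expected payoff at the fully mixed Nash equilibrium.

First find y, the probability the column player plays Swerve, from the row player's indifference between Swerve and Straight: 6y − 2(1−y) = −4y + 4(1−y), giving y = 3/8.
Since the row player is indifferent in equilibrium, the row player's expected payoff equals the payoff from either row against (3/8, 5/8). Using Swerve: 6(3/8) − 2(5/8) = 1.

1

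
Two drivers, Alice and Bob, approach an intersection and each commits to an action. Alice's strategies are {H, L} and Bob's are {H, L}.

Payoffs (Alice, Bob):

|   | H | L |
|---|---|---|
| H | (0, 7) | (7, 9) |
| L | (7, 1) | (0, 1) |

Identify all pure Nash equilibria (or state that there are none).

(H, H): Alice prefers L (7 > 0); Bob prefers L (9 > 7) — not an equilibrium.
(H, L): Alice gets 7 ≥ 0 from L, and Bob gets 9 ≥ 7 from H — Nash equilibrium.
(L, H): Alice gets 7 ≥ 0 from H, and Bob gets 1 ≥ 1 from L — Nash equilibrium.
(L, L): Alice prefers H (7 > 0) — not an equilibrium.

(H, L) and (L, H)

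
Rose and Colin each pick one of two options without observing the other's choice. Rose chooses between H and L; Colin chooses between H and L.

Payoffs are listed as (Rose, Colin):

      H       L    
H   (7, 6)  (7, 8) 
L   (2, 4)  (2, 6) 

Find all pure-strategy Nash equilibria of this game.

(H, H): Colin prefers L (8 > 6) — not an equilibrium.
(H, L): Rose gets 7 ≥ 2 from L, and Colin gets 8 ≥ 6 from H — Nash equilibrium.
(L, H): Rose prefers H (7 > 2); Colin prefers L (6 > 4) — not an equilibrium.
(L, L): Rose prefers H (7 > 2) — not an equilibrium.

(H, L)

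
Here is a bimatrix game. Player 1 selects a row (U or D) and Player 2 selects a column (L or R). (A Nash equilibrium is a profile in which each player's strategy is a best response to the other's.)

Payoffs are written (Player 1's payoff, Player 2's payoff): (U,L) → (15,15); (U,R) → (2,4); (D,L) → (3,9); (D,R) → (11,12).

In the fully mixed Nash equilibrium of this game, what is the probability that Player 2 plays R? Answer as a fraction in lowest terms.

Let c be the probability that Player 2 plays L. In a completely mixed equilibrium, Player 1 must be indifferent between U and D.
Player 1's expected payoff from U is 15c + 2(1−c); from D it is 3c + 11(1−c).
Setting these equal: 13c + 2 = −8c + 11, so c = 3/7.
Therefore Player 2 plays R with probability 1 − 3/7 = 4/7.

4/7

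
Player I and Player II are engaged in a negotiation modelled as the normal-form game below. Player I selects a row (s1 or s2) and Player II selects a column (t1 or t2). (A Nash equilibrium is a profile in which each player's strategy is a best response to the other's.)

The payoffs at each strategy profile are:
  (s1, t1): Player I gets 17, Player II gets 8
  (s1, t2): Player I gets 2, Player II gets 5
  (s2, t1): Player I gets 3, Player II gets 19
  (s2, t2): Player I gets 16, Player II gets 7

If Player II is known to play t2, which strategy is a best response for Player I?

s2

Against t2, Player I earns 2 from s1 and 16 from s2.
So s2 is the best response.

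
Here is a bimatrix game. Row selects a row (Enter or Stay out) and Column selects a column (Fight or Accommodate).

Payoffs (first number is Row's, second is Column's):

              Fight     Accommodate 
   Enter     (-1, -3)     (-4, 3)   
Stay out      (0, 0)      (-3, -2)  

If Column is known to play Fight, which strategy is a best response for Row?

Stay out

Against Fight, Row earns -1 from Enter and 0 from Stay out.
So Stay out is the best response.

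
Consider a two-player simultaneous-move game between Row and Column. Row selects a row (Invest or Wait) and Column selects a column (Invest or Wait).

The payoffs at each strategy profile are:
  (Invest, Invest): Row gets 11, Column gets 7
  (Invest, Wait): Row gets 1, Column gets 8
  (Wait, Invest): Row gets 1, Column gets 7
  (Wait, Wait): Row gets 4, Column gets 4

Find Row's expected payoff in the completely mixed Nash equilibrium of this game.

First find q, the probability Column plays Invest, from Row's indifference between Invest and Wait: 11q + (1−q) = q + 4(1−q), giving q = 3/13.
Since Row is indifferent in equilibrium, Row's expected payoff equals the payoff from either row against (3/13, 10/13). Using Invest: 11(3/13) + (10/13) = 43/13.

43/13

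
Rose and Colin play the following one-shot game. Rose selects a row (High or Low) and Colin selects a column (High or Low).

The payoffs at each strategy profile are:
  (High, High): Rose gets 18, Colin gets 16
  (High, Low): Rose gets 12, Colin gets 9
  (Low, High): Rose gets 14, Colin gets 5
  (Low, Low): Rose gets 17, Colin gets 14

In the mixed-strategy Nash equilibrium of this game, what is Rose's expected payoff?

First find y, the probability Colin plays High, from Rose's indifference between High and Low: 18y + 12(1−y) = 14y + 17(1−y), giving y = 5/9.
Since Rose is indifferent in equilibrium, Rose's expected payoff equals the payoff from either row against (5/9, 4/9). Using High: 18(5/9) + 12(4/9) = 46/3.

46/3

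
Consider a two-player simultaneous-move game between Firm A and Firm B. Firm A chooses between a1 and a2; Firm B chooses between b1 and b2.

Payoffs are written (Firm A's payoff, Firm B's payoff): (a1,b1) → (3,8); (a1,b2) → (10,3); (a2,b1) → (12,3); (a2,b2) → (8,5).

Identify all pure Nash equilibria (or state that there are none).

none

(a1, b1): Firm A prefers a2 (12 > 3) — not an equilibrium.
(a1, b2): Firm B prefers b1 (8 > 3) — not an equilibrium.
(a2, b1): Firm B prefers b2 (5 > 3) — not an equilibrium.
(a2, b2): Firm A prefers a1 (10 > 8) — not an equilibrium.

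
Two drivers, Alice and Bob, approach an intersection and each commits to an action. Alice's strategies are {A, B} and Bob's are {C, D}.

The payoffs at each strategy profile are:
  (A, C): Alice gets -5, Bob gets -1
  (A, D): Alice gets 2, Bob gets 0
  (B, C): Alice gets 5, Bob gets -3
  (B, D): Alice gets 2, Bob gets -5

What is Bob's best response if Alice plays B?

C

Against B, Bob earns -3 from C and -5 from D.
So C is the best response.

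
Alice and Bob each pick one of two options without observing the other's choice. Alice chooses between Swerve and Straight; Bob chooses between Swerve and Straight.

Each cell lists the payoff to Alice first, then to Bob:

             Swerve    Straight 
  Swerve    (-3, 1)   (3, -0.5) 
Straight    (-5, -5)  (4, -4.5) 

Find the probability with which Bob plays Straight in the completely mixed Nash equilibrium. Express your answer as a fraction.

2/3

Let q be the probability that Bob plays Swerve. In a completely mixed equilibrium, Alice must be indifferent between Swerve and Straight.
Alice's expected payoff from Swerve is −3q + 3(1−q); from Straight it is −5q + 4(1−q).
Setting these equal: −6q + 3 = −9q + 4, so q = 1/3.
Therefore Bob plays Straight with probability 1 − 1/3 = 2/3.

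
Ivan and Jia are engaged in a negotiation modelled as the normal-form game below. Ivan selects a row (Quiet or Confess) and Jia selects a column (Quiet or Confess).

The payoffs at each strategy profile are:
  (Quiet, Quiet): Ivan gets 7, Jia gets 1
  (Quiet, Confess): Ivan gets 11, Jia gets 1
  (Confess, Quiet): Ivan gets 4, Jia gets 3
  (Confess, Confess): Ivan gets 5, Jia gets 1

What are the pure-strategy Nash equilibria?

(Quiet, Quiet) and (Quiet, Confess)

(Quiet, Quiet): Ivan gets 7 ≥ 4 from Confess, and Jia gets 1 ≥ 1 from Confess — Nash equilibrium.
(Quiet, Confess): Ivan gets 11 ≥ 5 from Confess, and Jia gets 1 ≥ 1 from Quiet — Nash equilibrium.
(Confess, Quiet): Ivan prefers Quiet (7 > 4) — not an equilibrium.
(Confess, Confess): Ivan prefers Quiet (11 > 5); Jia prefers Quiet (3 > 1) — not an equilibrium.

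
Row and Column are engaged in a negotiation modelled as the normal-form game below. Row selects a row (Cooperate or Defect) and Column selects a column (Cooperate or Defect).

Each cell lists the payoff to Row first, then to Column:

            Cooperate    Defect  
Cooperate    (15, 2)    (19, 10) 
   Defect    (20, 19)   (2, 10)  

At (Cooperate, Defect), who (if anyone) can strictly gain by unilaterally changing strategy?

Neither

Row at (Cooperate, Defect) earns 19; deviating to Defect yields 2 — not better.
Column earns 10; deviating to Cooperate yields 2 — not better.
Neither player can strictly improve; the profile is a Nash equilibrium.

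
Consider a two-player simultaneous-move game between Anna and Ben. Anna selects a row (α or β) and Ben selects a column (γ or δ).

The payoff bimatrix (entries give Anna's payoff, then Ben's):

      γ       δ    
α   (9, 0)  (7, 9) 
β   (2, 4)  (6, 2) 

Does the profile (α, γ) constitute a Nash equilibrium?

At (α, γ), Anna earns 9; switching to β would give 2, so Anna has no profitable deviation.
Ben earns 0; switching to δ would give 9, so Ben would deviate.
Since at least one player can profitably deviate, this is not a Nash equilibrium.

No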